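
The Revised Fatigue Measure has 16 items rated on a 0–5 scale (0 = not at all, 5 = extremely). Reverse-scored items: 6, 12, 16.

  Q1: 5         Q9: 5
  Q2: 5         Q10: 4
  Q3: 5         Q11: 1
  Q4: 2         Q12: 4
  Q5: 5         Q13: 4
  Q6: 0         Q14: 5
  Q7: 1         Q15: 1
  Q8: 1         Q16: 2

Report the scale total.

53

Reversing items 6, 12, and 16 with 5 − raw:
Total = 5 + 5 + 5 + 2 + 5 + (5−0) + 1 + 1 + 5 + 4 + 1 + (5−4) + 4 + 5 + 1 + (5−2)
      = 5 + 5 + 5 + 2 + 5 + 5 + 1 + 1 + 5 + 4 + 1 + 1 + 4 + 5 + 1 + 3 = 53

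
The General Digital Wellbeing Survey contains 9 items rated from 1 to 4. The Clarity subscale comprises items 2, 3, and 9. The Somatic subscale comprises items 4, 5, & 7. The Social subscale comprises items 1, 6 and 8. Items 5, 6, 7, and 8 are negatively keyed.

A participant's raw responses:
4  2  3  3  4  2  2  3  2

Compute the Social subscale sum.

Social items: 1, 6, 8.
Of these, items 6 & 8 are negatively keyed; reversed = (1+4) − raw = 5 − raw.
  item 1: 4
  item 6: 5 − 2 = 3
  item 8: 5 − 3 = 2
Sum = 4 + 3 + 2 = 9

9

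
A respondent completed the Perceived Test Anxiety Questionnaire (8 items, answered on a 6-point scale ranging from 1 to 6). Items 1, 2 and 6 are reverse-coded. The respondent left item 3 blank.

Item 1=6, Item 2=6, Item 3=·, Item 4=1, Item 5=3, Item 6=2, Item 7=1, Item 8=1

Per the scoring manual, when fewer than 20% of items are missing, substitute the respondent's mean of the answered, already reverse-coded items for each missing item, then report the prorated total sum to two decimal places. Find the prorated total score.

14.86

Reverse-coded (reverse-coded value = 7 − response):
  item 1: 7 − 6 = 1
  item 2: 7 − 6 = 1
  item 6: 7 − 2 = 5
Completed scored items (7 of 8): 1, 1, 1, 3, 5, 1, 1; sum = 13.
Person mean = 13 / 7 ≈ 1.8571
Prorated total = (13 / 7) × 8 = 14.86 (to 2 dp)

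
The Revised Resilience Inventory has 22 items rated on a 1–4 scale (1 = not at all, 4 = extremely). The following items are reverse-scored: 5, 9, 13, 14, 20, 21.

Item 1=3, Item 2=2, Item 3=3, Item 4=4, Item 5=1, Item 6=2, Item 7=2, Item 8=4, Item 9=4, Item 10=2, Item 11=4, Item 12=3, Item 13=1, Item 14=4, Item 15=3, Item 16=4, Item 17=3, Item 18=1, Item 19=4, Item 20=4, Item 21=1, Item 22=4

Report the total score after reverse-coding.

63

Apply reverse scoring (on a 1–4 scale, reversed = 5 − raw):
  item 5: 5 − 1 = 4
  item 9: 5 − 4 = 1
  item 13: 5 − 1 = 4
  item 14: 5 − 4 = 1
  item 20: 5 − 4 = 1
  item 21: 5 − 1 = 4
Scored responses: 3, 2, 3, 4, 4, 2, 2, 4, 1, 2, 4, 3, 4, 1, 3, 4, 3, 1, 4, 1, 4, 4
Total = 3 + 2 + 3 + 4 + 4 + 2 + 2 + 4 + 1 + 2 + 4 + 3 + 4 + 1 + 3 + 4 + 3 + 1 + 4 + 1 + 4 + 4 = 63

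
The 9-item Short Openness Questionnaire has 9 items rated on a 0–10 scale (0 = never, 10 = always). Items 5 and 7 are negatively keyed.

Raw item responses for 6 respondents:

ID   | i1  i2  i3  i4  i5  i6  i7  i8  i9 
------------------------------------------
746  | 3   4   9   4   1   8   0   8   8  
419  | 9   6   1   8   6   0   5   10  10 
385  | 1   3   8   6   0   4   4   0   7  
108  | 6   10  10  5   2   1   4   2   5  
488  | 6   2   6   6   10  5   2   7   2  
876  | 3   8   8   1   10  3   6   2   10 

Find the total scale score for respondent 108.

Respondent 108 raw: 6, 10, 10, 5, 2, 1, 4, 2, 5.
Reverse-coded (on a 0–10 scale, reversed = 10 − raw):
  item 1: 6
  item 2: 10
  item 3: 10
  item 4: 5
  item 5: 10 − 2 = 8
  item 6: 1
  item 7: 10 − 4 = 6
  item 8: 2
  item 9: 5
Sum = 6 + 10 + 10 + 5 + 8 + 1 + 6 + 2 + 5 = 53

53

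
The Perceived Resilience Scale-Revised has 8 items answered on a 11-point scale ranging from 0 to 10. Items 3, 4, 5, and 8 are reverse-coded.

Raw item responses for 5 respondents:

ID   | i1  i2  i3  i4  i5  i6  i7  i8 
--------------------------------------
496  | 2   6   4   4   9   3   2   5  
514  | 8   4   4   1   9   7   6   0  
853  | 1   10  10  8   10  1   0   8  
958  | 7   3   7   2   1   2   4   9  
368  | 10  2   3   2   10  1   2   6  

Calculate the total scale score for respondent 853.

Respondent 853 raw: 1, 10, 10, 8, 10, 1, 0, 8.
Reverse-coded (reversed = (0+10) − raw = 10 − raw):
  item 1: 1
  item 2: 10
  item 3: 10 − 10 = 0
  item 4: 10 − 8 = 2
  item 5: 10 − 10 = 0
  item 6: 1
  item 7: 0
  item 8: 10 − 8 = 2
Sum = 1 + 10 + 0 + 2 + 0 + 1 + 0 + 2 = 16

16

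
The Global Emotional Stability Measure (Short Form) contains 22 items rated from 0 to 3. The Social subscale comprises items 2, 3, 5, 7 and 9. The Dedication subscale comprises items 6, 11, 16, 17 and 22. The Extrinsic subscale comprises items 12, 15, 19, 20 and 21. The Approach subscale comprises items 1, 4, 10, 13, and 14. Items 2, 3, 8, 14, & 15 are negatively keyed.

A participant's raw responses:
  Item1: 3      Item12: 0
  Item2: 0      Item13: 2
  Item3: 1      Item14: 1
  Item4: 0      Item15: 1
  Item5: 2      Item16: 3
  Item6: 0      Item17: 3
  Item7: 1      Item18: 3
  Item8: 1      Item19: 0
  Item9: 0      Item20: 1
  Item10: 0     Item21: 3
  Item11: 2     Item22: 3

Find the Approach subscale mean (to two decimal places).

Approach items: 1, 4, 10, 13, 14.
Of these, item 14 is negatively keyed; on a 0–3 scale, reversed = 3 − raw.
  item 1: 3
  item 4: 0
  item 10: 0
  item 13: 2
  item 14: 3 − 1 = 2
Sum = 3 + 0 + 0 + 2 + 2 = 7
Mean = 7 / 5 = 1.40

1.40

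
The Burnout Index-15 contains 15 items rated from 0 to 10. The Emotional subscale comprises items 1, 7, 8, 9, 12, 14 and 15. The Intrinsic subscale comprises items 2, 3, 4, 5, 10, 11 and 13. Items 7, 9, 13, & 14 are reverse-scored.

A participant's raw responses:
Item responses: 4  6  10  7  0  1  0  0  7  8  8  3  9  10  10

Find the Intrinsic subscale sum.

Intrinsic items: 2, 3, 4, 5, 10, 11, 13.
Of these, item 13 is reverse-scored; reverse-coded value = 10 − response.
  item 2: 6
  item 3: 10
  item 4: 7
  item 5: 0
  item 10: 8
  item 11: 8
  item 13: 10 − 9 = 1
Sum = 6 + 10 + 7 + 0 + 8 + 8 + 1 = 40

40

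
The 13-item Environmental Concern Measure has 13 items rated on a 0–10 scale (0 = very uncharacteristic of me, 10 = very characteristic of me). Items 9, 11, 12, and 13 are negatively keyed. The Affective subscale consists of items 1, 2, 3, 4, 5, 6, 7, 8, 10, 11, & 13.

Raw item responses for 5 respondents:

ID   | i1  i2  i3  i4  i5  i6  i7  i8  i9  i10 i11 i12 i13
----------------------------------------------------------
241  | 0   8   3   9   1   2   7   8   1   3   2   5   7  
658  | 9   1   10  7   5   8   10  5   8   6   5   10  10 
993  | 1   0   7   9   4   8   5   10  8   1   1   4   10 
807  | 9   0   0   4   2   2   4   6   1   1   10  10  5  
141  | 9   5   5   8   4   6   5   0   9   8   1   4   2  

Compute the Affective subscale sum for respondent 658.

Respondent 658 raw: 9, 1, 10, 7, 5, 8, 10, 5, 8, 6, 5, 10, 10.
Affective items: 1, 2, 3, 4, 5, 6, 7, 8, 10, 11, 13.
Reverse-coded (reverse-coded value = 10 − response):
  item 1: 9
  item 2: 1
  item 3: 10
  item 4: 7
  item 5: 5
  item 6: 8
  item 7: 10
  item 8: 5
  item 10: 6
  item 11: 10 − 5 = 5
  item 13: 10 − 10 = 0
Sum = 9 + 1 + 10 + 7 + 5 + 8 + 10 + 5 + 6 + 5 + 0 = 66

66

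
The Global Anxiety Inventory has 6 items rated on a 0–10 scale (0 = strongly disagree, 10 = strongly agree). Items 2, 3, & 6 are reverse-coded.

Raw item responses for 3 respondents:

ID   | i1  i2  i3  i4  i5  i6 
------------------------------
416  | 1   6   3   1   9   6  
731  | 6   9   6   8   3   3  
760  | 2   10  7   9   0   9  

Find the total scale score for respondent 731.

Respondent 731 raw: 6, 9, 6, 8, 3, 3.
Reverse-coded (reverse-coded value = 10 − response):
  item 1: 6
  item 2: 10 − 9 = 1
  item 3: 10 − 6 = 4
  item 4: 8
  item 5: 3
  item 6: 10 − 3 = 7
Sum = 6 + 1 + 4 + 8 + 3 + 7 = 29

29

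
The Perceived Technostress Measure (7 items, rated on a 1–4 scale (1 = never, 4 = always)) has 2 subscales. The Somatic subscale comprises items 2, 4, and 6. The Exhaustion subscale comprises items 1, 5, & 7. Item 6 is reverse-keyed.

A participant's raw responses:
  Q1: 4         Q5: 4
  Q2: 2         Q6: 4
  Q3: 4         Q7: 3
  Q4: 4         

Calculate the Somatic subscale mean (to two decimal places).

Somatic items: 2, 4, 6.
Of these, item 6 is reverse-keyed; on a 1–4 scale, reversed = 5 − raw.
  item 2: 2
  item 4: 4
  item 6: 5 − 4 = 1
Sum = 2 + 4 + 1 = 7
Mean = 7 / 3 = 2.33

2.33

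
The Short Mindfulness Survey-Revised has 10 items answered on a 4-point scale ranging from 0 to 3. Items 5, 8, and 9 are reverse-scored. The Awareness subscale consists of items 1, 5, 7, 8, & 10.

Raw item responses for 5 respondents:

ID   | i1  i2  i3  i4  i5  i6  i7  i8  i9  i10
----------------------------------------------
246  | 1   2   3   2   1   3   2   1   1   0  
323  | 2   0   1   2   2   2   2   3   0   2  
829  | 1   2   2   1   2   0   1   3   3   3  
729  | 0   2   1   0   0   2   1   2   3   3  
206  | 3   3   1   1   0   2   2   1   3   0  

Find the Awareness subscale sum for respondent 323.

Respondent 323 raw: 2, 0, 1, 2, 2, 2, 2, 3, 0, 2.
Awareness items: 1, 5, 7, 8, 10.
Reverse-coded (on a 0–3 scale, reversed = 3 − raw):
  item 1: 2
  item 5: 3 − 2 = 1
  item 7: 2
  item 8: 3 − 3 = 0
  item 10: 2
Sum = 2 + 1 + 2 + 0 + 2 = 7

7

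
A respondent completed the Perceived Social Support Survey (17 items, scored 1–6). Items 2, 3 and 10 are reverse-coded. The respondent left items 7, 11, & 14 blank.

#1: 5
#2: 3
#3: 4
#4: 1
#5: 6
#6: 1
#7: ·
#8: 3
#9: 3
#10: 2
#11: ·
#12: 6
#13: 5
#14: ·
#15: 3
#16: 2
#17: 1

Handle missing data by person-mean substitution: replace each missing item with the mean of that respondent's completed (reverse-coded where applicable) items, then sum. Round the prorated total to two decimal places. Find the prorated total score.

58.29

Reverse-coded (reverse-coded value = 7 − response):
  item 2: 7 − 3 = 4
  item 3: 7 − 4 = 3
  item 10: 7 − 2 = 5
Completed scored items (14 of 17): 5, 4, 3, 1, 6, 1, 3, 3, 5, 6, 5, 3, 2, 1; sum = 48.
Person mean = 48 / 14 ≈ 3.4286
Prorated total = (48 / 14) × 17 = 58.29 (to 2 dp)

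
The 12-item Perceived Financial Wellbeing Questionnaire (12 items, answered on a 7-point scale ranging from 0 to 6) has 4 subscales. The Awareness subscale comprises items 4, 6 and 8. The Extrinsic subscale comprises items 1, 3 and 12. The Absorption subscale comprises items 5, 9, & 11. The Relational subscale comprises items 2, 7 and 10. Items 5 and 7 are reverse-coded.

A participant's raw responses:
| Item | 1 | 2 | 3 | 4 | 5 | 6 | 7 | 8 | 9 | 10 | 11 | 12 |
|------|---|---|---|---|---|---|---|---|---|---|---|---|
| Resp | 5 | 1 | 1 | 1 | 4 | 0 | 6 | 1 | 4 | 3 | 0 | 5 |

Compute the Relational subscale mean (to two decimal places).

Relational items: 2, 7, 10.
Of these, item 7 is reverse-coded; reversed = (0+6) − raw = 6 − raw.
  item 2: 1
  item 7: 6 − 6 = 0
  item 10: 3
Sum = 1 + 0 + 3 = 4
Mean = 4 / 3 = 1.33

1.33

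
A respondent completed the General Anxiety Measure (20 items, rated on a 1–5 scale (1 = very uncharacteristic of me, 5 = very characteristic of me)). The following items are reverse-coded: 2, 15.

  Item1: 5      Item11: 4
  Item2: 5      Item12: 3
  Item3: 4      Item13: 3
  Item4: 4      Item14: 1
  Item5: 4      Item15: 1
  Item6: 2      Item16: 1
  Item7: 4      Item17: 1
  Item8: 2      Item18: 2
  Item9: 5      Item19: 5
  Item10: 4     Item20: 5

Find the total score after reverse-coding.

Raw sum = 65. Reverse-coded items: 2, 15; their raw sum = 6.
Each reversal replaces raw with 6 − raw, changing the total by 6 − 2·raw per item.
Total = 65 + 2·6 − 2·6 = 65 + 12 − 12 = 65

65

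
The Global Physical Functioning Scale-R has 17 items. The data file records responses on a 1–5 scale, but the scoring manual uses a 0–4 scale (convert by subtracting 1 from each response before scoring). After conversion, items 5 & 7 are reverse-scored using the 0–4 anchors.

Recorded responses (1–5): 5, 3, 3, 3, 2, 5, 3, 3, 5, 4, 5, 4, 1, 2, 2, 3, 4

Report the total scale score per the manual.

42

Convert to 0–4: 4, 2, 2, 2, 1, 4, 2, 2, 4, 3, 4, 3, 0, 1, 1, 2, 3
Reverse-coded (on a 0–4 scale, reversed = 4 − raw):
  item 5: 4 − 1 = 3
  item 7: 4 − 2 = 2
Scored: 4, 2, 2, 2, 3, 4, 2, 2, 4, 3, 4, 3, 0, 1, 1, 2, 3
Total = 42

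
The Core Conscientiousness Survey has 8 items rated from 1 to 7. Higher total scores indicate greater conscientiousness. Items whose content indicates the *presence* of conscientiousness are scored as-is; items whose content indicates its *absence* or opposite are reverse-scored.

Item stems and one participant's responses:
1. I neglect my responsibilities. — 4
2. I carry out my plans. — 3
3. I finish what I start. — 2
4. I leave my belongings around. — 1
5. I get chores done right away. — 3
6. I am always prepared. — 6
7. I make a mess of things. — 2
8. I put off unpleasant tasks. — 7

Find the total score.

Items 1, 4, 7, 8 describe the absence/opposite of conscientiousness → reverse-score.
reverse-coded value = 8 − response.
  item 1: 8 − 4 = 4
  item 2: 3
  item 3: 2
  item 4: 8 − 1 = 7
  item 5: 3
  item 6: 6
  item 7: 8 − 2 = 6
  item 8: 8 − 7 = 1
Total = 4 + 3 + 2 + 7 + 3 + 6 + 6 + 1 = 32

32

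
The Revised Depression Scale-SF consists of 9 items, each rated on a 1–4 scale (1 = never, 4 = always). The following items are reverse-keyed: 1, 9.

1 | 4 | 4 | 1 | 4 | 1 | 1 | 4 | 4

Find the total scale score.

24

Reverse-coded items (reversed = (1+4) − raw = 5 − raw):
  item 1: 5 − 1 = 4
  item 9: 5 − 4 = 1
Scored items: 4, 4, 4, 1, 4, 1, 1, 4, 1
Total = 4 + 4 + 4 + 1 + 4 + 1 + 1 + 4 + 1 = 24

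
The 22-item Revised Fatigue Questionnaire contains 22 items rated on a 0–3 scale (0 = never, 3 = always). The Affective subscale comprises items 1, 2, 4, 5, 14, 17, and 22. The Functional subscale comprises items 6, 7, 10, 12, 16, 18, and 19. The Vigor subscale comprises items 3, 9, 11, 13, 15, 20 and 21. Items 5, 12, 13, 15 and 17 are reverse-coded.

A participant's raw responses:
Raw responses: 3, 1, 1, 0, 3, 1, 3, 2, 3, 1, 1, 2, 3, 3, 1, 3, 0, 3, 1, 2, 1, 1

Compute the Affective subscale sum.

Affective items: 1, 2, 4, 5, 14, 17, 22.
Of these, items 5 & 17 are reverse-coded; reverse-coded value = 3 − response.
  item 1: 3
  item 2: 1
  item 4: 0
  item 5: 3 − 3 = 0
  item 14: 3
  item 17: 3 − 0 = 3
  item 22: 1
Sum = 3 + 1 + 0 + 0 + 3 + 3 + 1 = 11

11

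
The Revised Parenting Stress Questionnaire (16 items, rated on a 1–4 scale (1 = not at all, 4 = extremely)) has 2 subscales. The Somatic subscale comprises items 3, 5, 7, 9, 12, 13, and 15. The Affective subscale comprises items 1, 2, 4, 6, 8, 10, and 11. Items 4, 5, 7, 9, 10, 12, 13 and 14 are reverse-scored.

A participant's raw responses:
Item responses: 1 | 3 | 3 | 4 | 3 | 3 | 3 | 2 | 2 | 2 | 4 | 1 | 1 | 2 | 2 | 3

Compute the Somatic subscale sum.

20

Somatic items: 3, 5, 7, 9, 12, 13, 15.
Of these, items 5, 7, 9, 12 and 13 are reverse-scored; on a 1–4 scale, reversed = 5 − raw.
  item 3: 3
  item 5: 5 − 3 = 2
  item 7: 5 − 3 = 2
  item 9: 5 − 2 = 3
  item 12: 5 − 1 = 4
  item 13: 5 − 1 = 4
  item 15: 2
Sum = 3 + 2 + 2 + 3 + 4 + 4 + 2 = 20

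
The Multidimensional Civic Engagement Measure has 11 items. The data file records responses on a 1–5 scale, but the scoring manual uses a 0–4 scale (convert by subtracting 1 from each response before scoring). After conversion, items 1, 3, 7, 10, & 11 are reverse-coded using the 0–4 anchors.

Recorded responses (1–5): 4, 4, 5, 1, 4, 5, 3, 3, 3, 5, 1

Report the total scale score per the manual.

21

Convert to 0–4: 3, 3, 4, 0, 3, 4, 2, 2, 2, 4, 0
Reverse-coded (reverse-coded value = 4 − response):
  item 1: 4 − 3 = 1
  item 3: 4 − 4 = 0
  item 7: 4 − 2 = 2
  item 10: 4 − 4 = 0
  item 11: 4 − 0 = 4
Scored: 1, 3, 0, 0, 3, 4, 2, 2, 2, 0, 4
Total = 21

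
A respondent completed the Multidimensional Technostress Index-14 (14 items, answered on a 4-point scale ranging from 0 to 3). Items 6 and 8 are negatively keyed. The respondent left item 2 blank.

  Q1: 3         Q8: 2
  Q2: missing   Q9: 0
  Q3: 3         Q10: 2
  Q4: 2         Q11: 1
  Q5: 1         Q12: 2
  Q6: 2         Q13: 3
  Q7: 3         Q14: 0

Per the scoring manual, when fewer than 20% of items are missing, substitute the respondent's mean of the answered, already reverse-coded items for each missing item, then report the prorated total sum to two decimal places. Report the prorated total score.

23.69

Reverse-coded (reverse-coded value = 3 − response):
  item 6: 3 − 2 = 1
  item 8: 3 − 2 = 1
Completed scored items (13 of 14): 3, 3, 2, 1, 1, 3, 1, 0, 2, 1, 2, 3, 0; sum = 22.
Person mean = 22 / 13 ≈ 1.6923
Prorated total = (22 / 13) × 14 = 23.69 (to 2 dp)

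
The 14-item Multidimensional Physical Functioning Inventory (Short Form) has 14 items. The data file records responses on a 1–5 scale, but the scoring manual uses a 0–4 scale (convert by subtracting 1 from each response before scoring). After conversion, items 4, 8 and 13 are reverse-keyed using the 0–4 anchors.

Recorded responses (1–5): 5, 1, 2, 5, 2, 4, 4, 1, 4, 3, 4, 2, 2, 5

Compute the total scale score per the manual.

32

Convert to 0–4: 4, 0, 1, 4, 1, 3, 3, 0, 3, 2, 3, 1, 1, 4
Reverse-coded (on a 0–4 scale, reversed = 4 − raw):
  item 4: 4 − 4 = 0
  item 8: 4 − 0 = 4
  item 13: 4 − 1 = 3
Scored: 4, 0, 1, 0, 1, 3, 3, 4, 3, 2, 3, 1, 3, 4
Total = 32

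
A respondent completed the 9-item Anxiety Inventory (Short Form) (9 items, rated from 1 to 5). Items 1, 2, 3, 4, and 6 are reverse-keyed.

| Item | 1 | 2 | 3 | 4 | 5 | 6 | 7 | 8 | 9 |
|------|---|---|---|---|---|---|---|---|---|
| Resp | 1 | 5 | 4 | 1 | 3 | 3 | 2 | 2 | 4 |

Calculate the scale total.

27

Reverse-coded items (reverse-coded value = 6 − response):
  item 1: 6 − 1 = 5
  item 2: 6 − 5 = 1
  item 3: 6 − 4 = 2
  item 4: 6 − 1 = 5
  item 6: 6 − 3 = 3
Scored items: 5, 1, 2, 5, 3, 3, 2, 2, 4
Total = 5 + 1 + 2 + 5 + 3 + 3 + 2 + 2 + 4 = 27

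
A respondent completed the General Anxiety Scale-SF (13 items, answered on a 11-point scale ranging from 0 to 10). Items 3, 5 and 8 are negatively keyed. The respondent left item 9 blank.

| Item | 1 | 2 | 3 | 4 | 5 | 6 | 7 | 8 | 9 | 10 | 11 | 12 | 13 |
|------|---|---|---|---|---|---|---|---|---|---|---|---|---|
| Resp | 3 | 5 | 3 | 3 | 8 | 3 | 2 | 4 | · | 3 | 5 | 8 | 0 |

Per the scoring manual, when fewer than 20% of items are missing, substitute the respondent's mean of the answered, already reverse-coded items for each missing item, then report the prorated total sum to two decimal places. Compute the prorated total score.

Reverse-coded (reversed = (0+10) − raw = 10 − raw):
  item 3: 10 − 3 = 7
  item 5: 10 − 8 = 2
  item 8: 10 − 4 = 6
Completed scored items (12 of 13): 3, 5, 7, 3, 2, 3, 2, 6, 3, 5, 8, 0; sum = 47.
Person mean = 47 / 12 ≈ 3.9167
Prorated total = (47 / 12) × 13 = 50.92 (to 2 dp)

50.92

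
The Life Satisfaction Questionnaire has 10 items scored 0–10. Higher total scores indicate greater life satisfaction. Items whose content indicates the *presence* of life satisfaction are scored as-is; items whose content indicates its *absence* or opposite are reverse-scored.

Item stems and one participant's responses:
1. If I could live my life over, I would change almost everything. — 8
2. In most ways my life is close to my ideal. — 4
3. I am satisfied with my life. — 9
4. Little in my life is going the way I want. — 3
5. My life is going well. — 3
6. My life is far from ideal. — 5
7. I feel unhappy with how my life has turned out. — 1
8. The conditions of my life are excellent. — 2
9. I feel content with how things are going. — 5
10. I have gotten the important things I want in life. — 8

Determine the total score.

54

Items 1, 4, 6, 7 describe the absence/opposite of life satisfaction → reverse-score.
reverse-coded value = 10 − response.
  item 1: 10 − 8 = 2
  item 2: 4
  item 3: 9
  item 4: 10 − 3 = 7
  item 5: 3
  item 6: 10 − 5 = 5
  item 7: 10 − 1 = 9
  item 8: 2
  item 9: 5
  item 10: 8
Total = 2 + 4 + 9 + 7 + 3 + 5 + 9 + 2 + 5 + 8 = 54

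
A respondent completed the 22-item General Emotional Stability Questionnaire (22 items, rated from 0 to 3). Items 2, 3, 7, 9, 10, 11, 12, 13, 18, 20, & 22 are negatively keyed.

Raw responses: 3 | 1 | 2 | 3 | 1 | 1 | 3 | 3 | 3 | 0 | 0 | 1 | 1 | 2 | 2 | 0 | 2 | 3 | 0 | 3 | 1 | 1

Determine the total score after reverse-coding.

Apply reverse scoring (reversed = (0+3) − raw = 3 − raw):
  item 2: 3 − 1 = 2
  item 3: 3 − 2 = 1
  item 7: 3 − 3 = 0
  item 9: 3 − 3 = 0
  item 10: 3 − 0 = 3
  item 11: 3 − 0 = 3
  item 12: 3 − 1 = 2
  item 13: 3 − 1 = 2
  item 18: 3 − 3 = 0
  item 20: 3 − 3 = 0
  item 22: 3 − 1 = 2
Scored items: 3, 2, 1, 3, 1, 1, 0, 3, 0, 3, 3, 2, 2, 2, 2, 0, 2, 0, 0, 0, 1, 2
Total = 3 + 2 + 1 + 3 + 1 + 1 + 0 + 3 + 0 + 3 + 3 + 2 + 2 + 2 + 2 + 0 + 2 + 0 + 0 + 0 + 1 + 2 = 33

33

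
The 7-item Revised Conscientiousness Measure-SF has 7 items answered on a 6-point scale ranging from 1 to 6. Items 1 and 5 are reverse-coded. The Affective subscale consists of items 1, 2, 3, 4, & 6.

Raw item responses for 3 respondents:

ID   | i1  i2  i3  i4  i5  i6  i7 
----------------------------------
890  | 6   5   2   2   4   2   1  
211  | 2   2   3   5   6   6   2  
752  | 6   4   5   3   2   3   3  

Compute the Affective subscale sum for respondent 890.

Respondent 890 raw: 6, 5, 2, 2, 4, 2, 1.
Affective items: 1, 2, 3, 4, 6.
Reverse-coded (reversed = (1+6) − raw = 7 − raw):
  item 1: 7 − 6 = 1
  item 2: 5
  item 3: 2
  item 4: 2
  item 6: 2
Sum = 1 + 5 + 2 + 2 + 2 = 12

12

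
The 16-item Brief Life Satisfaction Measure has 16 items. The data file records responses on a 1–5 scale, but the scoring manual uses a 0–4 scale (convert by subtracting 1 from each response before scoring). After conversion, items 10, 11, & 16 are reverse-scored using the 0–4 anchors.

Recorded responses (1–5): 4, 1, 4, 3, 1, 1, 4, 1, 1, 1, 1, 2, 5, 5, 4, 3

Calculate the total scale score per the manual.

Convert to 0–4: 3, 0, 3, 2, 0, 0, 3, 0, 0, 0, 0, 1, 4, 4, 3, 2
Reverse-coded (on a 0–4 scale, reversed = 4 − raw):
  item 10: 4 − 0 = 4
  item 11: 4 − 0 = 4
  item 16: 4 − 2 = 2
Scored: 3, 0, 3, 2, 0, 0, 3, 0, 0, 4, 4, 1, 4, 4, 3, 2
Total = 33

33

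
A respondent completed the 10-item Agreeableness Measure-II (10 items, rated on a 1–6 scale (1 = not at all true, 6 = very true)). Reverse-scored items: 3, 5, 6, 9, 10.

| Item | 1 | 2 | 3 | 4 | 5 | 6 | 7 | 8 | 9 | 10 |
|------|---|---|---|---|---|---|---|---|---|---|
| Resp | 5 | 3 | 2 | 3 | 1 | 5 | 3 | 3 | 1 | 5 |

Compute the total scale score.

Apply reverse scoring (reverse-coded value = 7 − response):
  item 3: 7 − 2 = 5
  item 5: 7 − 1 = 6
  item 6: 7 − 5 = 2
  item 9: 7 − 1 = 6
  item 10: 7 − 5 = 2
Scored responses: 5, 3, 5, 3, 6, 2, 3, 3, 6, 2
Total = 5 + 3 + 5 + 3 + 6 + 2 + 3 + 3 + 6 + 2 = 38

38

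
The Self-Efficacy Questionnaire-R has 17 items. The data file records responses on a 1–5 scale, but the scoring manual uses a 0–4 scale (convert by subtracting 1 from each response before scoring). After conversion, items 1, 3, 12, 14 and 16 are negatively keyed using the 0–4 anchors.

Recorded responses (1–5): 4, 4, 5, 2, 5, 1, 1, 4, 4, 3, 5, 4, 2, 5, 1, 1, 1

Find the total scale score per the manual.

Convert to 0–4: 3, 3, 4, 1, 4, 0, 0, 3, 3, 2, 4, 3, 1, 4, 0, 0, 0
Reverse-coded (on a 0–4 scale, reversed = 4 − raw):
  item 1: 4 − 3 = 1
  item 3: 4 − 4 = 0
  item 12: 4 − 3 = 1
  item 14: 4 − 4 = 0
  item 16: 4 − 0 = 4
Scored: 1, 3, 0, 1, 4, 0, 0, 3, 3, 2, 4, 1, 1, 0, 0, 4, 0
Total = 27

27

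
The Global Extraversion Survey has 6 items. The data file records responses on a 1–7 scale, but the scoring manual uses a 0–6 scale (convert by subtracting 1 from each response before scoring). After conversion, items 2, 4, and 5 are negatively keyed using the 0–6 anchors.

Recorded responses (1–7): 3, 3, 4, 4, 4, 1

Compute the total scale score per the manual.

Convert to 0–6: 2, 2, 3, 3, 3, 0
Reverse-coded (on a 0–6 scale, reversed = 6 − raw):
  item 2: 6 − 2 = 4
  item 4: 6 − 3 = 3
  item 5: 6 − 3 = 3
Scored: 2, 4, 3, 3, 3, 0
Total = 15

15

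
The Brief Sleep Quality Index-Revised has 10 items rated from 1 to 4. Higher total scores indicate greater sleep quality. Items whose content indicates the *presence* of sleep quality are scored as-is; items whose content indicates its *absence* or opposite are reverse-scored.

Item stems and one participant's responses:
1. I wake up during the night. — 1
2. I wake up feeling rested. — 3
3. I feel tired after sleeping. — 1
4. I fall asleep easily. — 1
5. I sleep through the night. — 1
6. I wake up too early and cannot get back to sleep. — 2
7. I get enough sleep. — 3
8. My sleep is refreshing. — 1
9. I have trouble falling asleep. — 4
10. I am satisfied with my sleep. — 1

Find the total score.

22

Items 1, 3, 6, 9 describe the absence/opposite of sleep quality → reverse-score.
reversed = (1+4) − raw = 5 − raw.
  item 1: 5 − 1 = 4
  item 2: 3
  item 3: 5 − 1 = 4
  item 4: 1
  item 5: 1
  item 6: 5 − 2 = 3
  item 7: 3
  item 8: 1
  item 9: 5 − 4 = 1
  item 10: 1
Total = 4 + 3 + 4 + 1 + 1 + 3 + 3 + 1 + 1 + 1 = 22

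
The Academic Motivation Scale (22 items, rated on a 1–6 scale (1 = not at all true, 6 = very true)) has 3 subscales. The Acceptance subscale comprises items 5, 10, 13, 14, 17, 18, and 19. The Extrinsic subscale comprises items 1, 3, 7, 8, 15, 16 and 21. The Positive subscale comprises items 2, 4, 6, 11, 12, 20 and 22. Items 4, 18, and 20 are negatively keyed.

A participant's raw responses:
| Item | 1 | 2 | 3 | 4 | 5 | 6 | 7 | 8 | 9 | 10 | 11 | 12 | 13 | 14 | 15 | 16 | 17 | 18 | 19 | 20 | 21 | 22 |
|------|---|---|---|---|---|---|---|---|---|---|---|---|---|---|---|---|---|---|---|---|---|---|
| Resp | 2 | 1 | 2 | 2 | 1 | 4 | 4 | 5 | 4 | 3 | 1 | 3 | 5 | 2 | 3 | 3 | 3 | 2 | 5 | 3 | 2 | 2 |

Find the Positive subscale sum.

20

Positive items: 2, 4, 6, 11, 12, 20, 22.
Of these, items 4 and 20 are negatively keyed; on a 1–6 scale, reversed = 7 − raw.
  item 2: 1
  item 4: 7 − 2 = 5
  item 6: 4
  item 11: 1
  item 12: 3
  item 20: 7 − 3 = 4
  item 22: 2
Sum = 1 + 5 + 4 + 1 + 3 + 4 + 2 = 20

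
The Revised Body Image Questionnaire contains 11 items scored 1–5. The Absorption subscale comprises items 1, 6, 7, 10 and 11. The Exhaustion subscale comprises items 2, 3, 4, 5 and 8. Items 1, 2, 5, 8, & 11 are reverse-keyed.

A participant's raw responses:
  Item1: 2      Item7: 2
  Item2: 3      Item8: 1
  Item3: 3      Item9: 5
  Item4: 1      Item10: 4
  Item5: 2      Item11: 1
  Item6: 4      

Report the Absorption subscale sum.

Absorption items: 1, 6, 7, 10, 11.
Of these, items 1 & 11 are reverse-keyed; reverse-coded value = 6 − response.
  item 1: 6 − 2 = 4
  item 6: 4
  item 7: 2
  item 10: 4
  item 11: 6 − 1 = 5
Sum = 4 + 4 + 2 + 4 + 5 = 19

19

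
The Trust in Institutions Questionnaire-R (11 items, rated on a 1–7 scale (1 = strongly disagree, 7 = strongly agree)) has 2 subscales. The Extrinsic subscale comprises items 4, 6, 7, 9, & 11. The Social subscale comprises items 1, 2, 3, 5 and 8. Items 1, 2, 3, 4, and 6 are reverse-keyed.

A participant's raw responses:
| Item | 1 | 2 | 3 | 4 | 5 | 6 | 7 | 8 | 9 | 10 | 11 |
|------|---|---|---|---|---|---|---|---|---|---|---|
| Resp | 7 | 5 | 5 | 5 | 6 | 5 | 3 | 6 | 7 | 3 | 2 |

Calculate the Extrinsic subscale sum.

18

Extrinsic items: 4, 6, 7, 9, 11.
Of these, items 4 and 6 are reverse-keyed; reverse-coded value = 8 − response.
  item 4: 8 − 5 = 3
  item 6: 8 − 5 = 3
  item 7: 3
  item 9: 7
  item 11: 2
Sum = 3 + 3 + 3 + 7 + 2 = 18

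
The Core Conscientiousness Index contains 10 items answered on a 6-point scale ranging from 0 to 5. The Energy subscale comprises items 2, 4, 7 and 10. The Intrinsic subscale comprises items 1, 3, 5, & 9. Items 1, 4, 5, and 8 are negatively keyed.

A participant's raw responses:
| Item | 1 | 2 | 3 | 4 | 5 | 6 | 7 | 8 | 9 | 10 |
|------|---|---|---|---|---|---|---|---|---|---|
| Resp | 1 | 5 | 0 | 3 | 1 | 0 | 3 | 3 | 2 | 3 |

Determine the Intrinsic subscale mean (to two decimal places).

2.50

Intrinsic items: 1, 3, 5, 9.
Of these, items 1 and 5 are negatively keyed; on a 0–5 scale, reversed = 5 − raw.
  item 1: 5 − 1 = 4
  item 3: 0
  item 5: 5 − 1 = 4
  item 9: 2
Sum = 4 + 0 + 4 + 2 = 10
Mean = 10 / 4 = 2.50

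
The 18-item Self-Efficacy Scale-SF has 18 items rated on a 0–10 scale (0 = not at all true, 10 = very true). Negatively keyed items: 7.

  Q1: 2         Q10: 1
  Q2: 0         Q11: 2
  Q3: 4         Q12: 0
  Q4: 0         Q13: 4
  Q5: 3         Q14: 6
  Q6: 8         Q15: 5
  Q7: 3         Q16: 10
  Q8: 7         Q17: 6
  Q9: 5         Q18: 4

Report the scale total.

Reversing item 7 with 10 − raw:
Total = 2 + 0 + 4 + 0 + 3 + 8 + (10−3) + 7 + 5 + 1 + 2 + 0 + 4 + 6 + 5 + 10 + 6 + 4
      = 2 + 0 + 4 + 0 + 3 + 8 + 7 + 7 + 5 + 1 + 2 + 0 + 4 + 6 + 5 + 10 + 6 + 4 = 74

74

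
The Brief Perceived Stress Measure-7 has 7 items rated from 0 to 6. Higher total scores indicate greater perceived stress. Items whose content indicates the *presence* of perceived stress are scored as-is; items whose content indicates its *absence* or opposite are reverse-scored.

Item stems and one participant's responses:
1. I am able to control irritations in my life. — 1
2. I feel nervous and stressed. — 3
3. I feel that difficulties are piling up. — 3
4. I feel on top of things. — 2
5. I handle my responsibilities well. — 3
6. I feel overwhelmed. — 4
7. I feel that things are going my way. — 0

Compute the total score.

28

Items 1, 4, 5, 7 describe the absence/opposite of perceived stress → reverse-score.
reversed = (0+6) − raw = 6 − raw.
  item 1: 6 − 1 = 5
  item 2: 3
  item 3: 3
  item 4: 6 − 2 = 4
  item 5: 6 − 3 = 3
  item 6: 4
  item 7: 6 − 0 = 6
Total = 5 + 3 + 3 + 4 + 3 + 4 + 6 = 28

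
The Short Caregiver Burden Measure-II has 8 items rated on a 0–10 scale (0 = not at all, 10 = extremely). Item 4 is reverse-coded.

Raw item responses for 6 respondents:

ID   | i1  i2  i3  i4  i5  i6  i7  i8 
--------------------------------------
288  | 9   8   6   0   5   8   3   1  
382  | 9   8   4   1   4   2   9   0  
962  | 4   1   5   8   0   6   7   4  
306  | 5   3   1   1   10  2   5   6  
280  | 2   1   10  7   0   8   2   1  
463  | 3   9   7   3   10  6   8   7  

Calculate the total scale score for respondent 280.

27

Respondent 280 raw: 2, 1, 10, 7, 0, 8, 2, 1.
Reverse-coded (on a 0–10 scale, reversed = 10 − raw):
  item 1: 2
  item 2: 1
  item 3: 10
  item 4: 10 − 7 = 3
  item 5: 0
  item 6: 8
  item 7: 2
  item 8: 1
Sum = 2 + 1 + 10 + 3 + 0 + 8 + 2 + 1 = 27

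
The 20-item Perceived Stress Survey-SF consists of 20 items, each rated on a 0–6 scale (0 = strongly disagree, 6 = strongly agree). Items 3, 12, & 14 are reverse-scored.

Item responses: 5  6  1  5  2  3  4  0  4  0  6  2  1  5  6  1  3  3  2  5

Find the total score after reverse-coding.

66

Raw sum = 64. Reverse-scored items: 3, 12, 14; their raw sum = 8.
Each reversal replaces raw with 6 − raw, changing the total by 6 − 2·raw per item.
Total = 64 + 3·6 − 2·8 = 64 + 18 − 16 = 66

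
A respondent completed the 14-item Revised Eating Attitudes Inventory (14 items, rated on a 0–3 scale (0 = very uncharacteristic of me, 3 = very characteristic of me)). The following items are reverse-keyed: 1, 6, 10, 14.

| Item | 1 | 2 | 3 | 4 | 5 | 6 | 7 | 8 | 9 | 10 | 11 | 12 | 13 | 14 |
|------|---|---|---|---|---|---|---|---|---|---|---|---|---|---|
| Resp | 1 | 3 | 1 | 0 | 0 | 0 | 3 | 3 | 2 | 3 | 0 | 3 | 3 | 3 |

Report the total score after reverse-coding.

Reverse-coded items (reverse-coded value = 3 − response):
  item 1: 3 − 1 = 2
  item 6: 3 − 0 = 3
  item 10: 3 − 3 = 0
  item 14: 3 − 3 = 0
Scored items: 2, 3, 1, 0, 0, 3, 3, 3, 2, 0, 0, 3, 3, 0
Total = 2 + 3 + 1 + 0 + 0 + 3 + 3 + 3 + 2 + 0 + 0 + 3 + 3 + 0 = 23

23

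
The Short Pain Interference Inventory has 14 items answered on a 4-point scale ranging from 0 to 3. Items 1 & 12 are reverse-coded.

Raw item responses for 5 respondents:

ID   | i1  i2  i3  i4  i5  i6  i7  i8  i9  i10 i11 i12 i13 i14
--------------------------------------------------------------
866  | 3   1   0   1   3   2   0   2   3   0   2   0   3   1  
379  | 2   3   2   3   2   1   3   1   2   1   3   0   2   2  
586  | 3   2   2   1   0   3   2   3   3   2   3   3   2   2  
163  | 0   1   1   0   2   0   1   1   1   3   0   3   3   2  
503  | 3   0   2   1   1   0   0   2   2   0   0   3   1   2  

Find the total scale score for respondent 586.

Respondent 586 raw: 3, 2, 2, 1, 0, 3, 2, 3, 3, 2, 3, 3, 2, 2.
Reverse-coded (reversed = (0+3) − raw = 3 − raw):
  item 1: 3 − 3 = 0
  item 2: 2
  item 3: 2
  item 4: 1
  item 5: 0
  item 6: 3
  item 7: 2
  item 8: 3
  item 9: 3
  item 10: 2
  item 11: 3
  item 12: 3 − 3 = 0
  item 13: 2
  item 14: 2
Sum = 0 + 2 + 2 + 1 + 0 + 3 + 2 + 3 + 3 + 2 + 3 + 0 + 2 + 2 = 25

25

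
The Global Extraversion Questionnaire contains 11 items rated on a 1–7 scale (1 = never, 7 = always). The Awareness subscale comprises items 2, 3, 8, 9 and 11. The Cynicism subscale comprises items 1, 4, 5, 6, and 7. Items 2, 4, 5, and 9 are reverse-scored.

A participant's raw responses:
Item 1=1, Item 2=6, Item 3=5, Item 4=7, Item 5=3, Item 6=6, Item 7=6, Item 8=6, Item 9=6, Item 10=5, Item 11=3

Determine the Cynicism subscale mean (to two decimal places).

3.80

Cynicism items: 1, 4, 5, 6, 7.
Of these, items 4 & 5 are reverse-scored; reverse-coded value = 8 − response.
  item 1: 1
  item 4: 8 − 7 = 1
  item 5: 8 − 3 = 5
  item 6: 6
  item 7: 6
Sum = 1 + 1 + 5 + 6 + 6 = 19
Mean = 19 / 5 = 3.80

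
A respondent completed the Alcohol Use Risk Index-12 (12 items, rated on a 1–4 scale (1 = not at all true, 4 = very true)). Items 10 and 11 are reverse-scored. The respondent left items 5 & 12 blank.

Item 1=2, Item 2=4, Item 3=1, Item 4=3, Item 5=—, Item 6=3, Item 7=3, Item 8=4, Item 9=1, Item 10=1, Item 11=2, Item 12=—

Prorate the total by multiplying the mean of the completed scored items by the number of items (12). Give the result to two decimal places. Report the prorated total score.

33.60

Reverse-coded (reversed = (1+4) − raw = 5 − raw):
  item 10: 5 − 1 = 4
  item 11: 5 − 2 = 3
Completed scored items (10 of 12): 2, 4, 1, 3, 3, 3, 4, 1, 4, 3; sum = 28.
Person mean = 28 / 10 ≈ 2.8000
Prorated total = (28 / 10) × 12 = 33.60 (to 2 dp)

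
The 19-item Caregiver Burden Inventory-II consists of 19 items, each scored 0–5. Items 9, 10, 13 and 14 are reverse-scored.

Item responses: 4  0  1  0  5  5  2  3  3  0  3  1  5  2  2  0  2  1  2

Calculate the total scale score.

41

Raw sum = 41. Reverse-scored items: 9, 10, 13, 14; their raw sum = 10.
Each reversal replaces raw with 5 − raw, changing the total by 5 − 2·raw per item.
Total = 41 + 4·5 − 2·10 = 41 + 20 − 20 = 41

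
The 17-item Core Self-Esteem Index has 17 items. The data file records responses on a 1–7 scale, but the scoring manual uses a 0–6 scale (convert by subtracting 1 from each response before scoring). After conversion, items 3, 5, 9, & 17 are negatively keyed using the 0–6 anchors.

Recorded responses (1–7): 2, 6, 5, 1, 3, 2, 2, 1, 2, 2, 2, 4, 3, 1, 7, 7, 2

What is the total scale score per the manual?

43

Convert to 0–6: 1, 5, 4, 0, 2, 1, 1, 0, 1, 1, 1, 3, 2, 0, 6, 6, 1
Reverse-coded (on a 0–6 scale, reversed = 6 − raw):
  item 3: 6 − 4 = 2
  item 5: 6 − 2 = 4
  item 9: 6 − 1 = 5
  item 17: 6 − 1 = 5
Scored: 1, 5, 2, 0, 4, 1, 1, 0, 5, 1, 1, 3, 2, 0, 6, 6, 5
Total = 43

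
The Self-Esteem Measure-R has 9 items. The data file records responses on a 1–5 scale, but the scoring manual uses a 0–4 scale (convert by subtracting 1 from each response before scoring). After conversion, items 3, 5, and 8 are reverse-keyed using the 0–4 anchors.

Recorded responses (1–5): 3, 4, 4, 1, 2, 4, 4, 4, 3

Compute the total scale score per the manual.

Convert to 0–4: 2, 3, 3, 0, 1, 3, 3, 3, 2
Reverse-coded (reverse-coded value = 4 − response):
  item 3: 4 − 3 = 1
  item 5: 4 − 1 = 3
  item 8: 4 − 3 = 1
Scored: 2, 3, 1, 0, 3, 3, 3, 1, 2
Total = 18

18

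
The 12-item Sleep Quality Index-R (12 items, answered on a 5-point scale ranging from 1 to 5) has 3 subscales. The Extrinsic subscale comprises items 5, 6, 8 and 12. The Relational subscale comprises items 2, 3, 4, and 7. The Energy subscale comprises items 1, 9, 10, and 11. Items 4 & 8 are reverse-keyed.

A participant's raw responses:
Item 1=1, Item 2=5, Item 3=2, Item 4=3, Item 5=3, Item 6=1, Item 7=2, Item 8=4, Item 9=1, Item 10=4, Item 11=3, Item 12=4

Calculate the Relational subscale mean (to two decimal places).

Relational items: 2, 3, 4, 7.
Of these, item 4 is reverse-keyed; on a 1–5 scale, reversed = 6 − raw.
  item 2: 5
  item 3: 2
  item 4: 6 − 3 = 3
  item 7: 2
Sum = 5 + 2 + 3 + 2 = 12
Mean = 12 / 4 = 3.00

3.00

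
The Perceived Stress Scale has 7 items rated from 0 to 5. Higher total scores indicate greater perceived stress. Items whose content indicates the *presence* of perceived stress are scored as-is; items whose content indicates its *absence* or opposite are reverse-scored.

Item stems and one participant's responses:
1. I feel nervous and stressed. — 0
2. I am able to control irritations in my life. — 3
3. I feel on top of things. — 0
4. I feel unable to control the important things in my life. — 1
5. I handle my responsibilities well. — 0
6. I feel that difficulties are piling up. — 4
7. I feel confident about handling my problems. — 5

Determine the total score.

Items 2, 3, 5, 7 describe the absence/opposite of perceived stress → reverse-score.
reverse-coded value = 5 − response.
  item 1: 0
  item 2: 5 − 3 = 2
  item 3: 5 − 0 = 5
  item 4: 1
  item 5: 5 − 0 = 5
  item 6: 4
  item 7: 5 − 5 = 0
Total = 0 + 2 + 5 + 1 + 5 + 4 + 0 = 17

17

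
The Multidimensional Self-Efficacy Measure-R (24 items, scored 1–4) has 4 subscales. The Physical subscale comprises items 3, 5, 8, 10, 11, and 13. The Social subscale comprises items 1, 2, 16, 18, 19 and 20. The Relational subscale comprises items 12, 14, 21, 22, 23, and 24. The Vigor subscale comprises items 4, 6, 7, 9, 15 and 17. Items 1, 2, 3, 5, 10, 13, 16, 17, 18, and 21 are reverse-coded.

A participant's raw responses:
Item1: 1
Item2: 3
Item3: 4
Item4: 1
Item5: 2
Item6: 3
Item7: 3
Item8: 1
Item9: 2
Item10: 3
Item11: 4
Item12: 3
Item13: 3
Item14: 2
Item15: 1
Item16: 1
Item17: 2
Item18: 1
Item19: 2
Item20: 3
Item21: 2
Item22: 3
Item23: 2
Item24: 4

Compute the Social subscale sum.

Social items: 1, 2, 16, 18, 19, 20.
Of these, items 1, 2, 16, & 18 are reverse-coded; on a 1–4 scale, reversed = 5 − raw.
  item 1: 5 − 1 = 4
  item 2: 5 − 3 = 2
  item 16: 5 − 1 = 4
  item 18: 5 − 1 = 4
  item 19: 2
  item 20: 3
Sum = 4 + 2 + 4 + 4 + 2 + 3 = 19

19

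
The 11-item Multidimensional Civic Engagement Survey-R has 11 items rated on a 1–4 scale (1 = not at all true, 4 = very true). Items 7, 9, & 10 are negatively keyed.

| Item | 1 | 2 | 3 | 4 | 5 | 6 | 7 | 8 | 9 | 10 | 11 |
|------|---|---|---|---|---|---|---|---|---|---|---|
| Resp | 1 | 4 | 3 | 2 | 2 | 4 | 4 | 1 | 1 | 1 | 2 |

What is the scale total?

Raw sum = 25. Negatively keyed items: 7, 9, 10; their raw sum = 6.
Each reversal replaces raw with 5 − raw, changing the total by 5 − 2·raw per item.
Total = 25 + 3·5 − 2·6 = 25 + 15 − 12 = 28

28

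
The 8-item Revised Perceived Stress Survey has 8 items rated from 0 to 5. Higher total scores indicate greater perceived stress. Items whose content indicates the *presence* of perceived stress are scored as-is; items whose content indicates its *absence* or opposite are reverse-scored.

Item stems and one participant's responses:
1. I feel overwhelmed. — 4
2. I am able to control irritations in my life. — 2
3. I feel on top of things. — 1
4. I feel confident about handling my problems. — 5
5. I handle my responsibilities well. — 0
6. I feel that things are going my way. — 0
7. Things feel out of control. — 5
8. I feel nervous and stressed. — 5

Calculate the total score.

31

Items 2, 3, 4, 5, 6 describe the absence/opposite of perceived stress → reverse-score.
on a 0–5 scale, reversed = 5 − raw.
  item 1: 4
  item 2: 5 − 2 = 3
  item 3: 5 − 1 = 4
  item 4: 5 − 5 = 0
  item 5: 5 − 0 = 5
  item 6: 5 − 0 = 5
  item 7: 5
  item 8: 5
Total = 4 + 3 + 4 + 0 + 5 + 5 + 5 + 5 = 31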